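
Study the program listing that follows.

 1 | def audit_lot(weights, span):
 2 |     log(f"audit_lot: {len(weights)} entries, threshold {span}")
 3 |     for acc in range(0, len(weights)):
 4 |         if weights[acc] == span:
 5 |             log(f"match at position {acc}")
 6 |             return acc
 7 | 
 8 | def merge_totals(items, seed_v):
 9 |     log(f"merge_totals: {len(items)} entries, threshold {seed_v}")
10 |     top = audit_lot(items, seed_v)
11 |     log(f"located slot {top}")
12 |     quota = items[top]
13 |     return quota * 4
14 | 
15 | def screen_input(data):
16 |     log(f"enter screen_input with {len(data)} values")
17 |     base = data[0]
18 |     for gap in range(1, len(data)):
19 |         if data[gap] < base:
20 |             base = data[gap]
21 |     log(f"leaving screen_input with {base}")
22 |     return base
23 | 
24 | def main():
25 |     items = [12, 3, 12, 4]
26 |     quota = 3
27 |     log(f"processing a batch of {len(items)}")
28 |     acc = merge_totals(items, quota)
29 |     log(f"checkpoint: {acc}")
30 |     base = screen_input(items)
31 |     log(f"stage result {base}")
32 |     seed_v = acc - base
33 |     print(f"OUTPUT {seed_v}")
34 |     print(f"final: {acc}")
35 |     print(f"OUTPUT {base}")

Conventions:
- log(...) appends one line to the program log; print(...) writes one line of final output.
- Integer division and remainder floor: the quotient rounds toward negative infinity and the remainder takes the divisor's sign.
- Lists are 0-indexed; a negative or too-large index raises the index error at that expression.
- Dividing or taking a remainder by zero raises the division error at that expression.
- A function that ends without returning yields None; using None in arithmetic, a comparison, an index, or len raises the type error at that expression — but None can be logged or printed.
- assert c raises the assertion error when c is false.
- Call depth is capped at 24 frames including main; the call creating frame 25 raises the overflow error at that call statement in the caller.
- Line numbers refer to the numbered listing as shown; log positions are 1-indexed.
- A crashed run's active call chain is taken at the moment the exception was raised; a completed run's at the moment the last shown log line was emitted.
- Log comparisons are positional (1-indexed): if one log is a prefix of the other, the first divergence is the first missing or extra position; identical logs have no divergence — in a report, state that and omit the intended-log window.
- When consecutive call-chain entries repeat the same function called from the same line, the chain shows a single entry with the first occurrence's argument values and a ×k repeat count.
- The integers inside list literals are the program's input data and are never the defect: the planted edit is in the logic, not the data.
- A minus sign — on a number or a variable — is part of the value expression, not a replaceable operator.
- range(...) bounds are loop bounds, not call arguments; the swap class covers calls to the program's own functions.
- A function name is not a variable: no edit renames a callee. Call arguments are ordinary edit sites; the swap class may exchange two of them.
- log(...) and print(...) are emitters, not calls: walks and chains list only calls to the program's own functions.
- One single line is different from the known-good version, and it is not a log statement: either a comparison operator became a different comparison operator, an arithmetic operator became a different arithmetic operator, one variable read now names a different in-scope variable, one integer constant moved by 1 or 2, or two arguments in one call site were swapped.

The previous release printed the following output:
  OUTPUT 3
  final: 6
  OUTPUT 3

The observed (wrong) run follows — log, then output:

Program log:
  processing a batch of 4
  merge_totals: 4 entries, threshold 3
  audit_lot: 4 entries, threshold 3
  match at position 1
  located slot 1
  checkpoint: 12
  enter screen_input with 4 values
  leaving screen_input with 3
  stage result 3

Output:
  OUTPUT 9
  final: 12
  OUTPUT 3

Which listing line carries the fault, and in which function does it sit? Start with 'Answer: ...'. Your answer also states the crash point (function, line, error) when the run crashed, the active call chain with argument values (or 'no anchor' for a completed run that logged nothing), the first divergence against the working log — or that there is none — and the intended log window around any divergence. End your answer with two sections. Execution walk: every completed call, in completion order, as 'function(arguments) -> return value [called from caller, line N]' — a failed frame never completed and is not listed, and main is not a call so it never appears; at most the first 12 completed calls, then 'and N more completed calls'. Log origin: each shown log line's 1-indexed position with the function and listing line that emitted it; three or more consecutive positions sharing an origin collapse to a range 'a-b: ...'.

Answer: the defect is in merge_totals at line 13.
The tell: Log line 6 is where behavior first shows: 'checkpoint: 12' appears instead of 'checkpoint: 6'.
Call chain: main.
First divergence: at position 6 the run shows 'checkpoint: 12' where the working version logs 'checkpoint: 6'.
Intended log window:
  4: match at position 1
  5: located slot 1
  6: checkpoint: 6
  7: enter screen_input with 4 values
Execution walk:
  audit_lot([12, 3, 12, 4], 3) -> 1  [called from merge_totals, line 10]
  merge_totals([12, 3, 12, 4], 3) -> 12  [called from main, line 28]
  screen_input([12, 3, 12, 4]) -> 3  [called from main, line 30]
Log origin:
  1 — main, line 27
  2 — merge_totals, line 9
  3 — audit_lot, line 2
  4 — audit_lot, line 5
  5 — merge_totals, line 11
  6 — main, line 29
  7 — screen_input, line 16
  8 — screen_input, line 21
  9 — main, line 31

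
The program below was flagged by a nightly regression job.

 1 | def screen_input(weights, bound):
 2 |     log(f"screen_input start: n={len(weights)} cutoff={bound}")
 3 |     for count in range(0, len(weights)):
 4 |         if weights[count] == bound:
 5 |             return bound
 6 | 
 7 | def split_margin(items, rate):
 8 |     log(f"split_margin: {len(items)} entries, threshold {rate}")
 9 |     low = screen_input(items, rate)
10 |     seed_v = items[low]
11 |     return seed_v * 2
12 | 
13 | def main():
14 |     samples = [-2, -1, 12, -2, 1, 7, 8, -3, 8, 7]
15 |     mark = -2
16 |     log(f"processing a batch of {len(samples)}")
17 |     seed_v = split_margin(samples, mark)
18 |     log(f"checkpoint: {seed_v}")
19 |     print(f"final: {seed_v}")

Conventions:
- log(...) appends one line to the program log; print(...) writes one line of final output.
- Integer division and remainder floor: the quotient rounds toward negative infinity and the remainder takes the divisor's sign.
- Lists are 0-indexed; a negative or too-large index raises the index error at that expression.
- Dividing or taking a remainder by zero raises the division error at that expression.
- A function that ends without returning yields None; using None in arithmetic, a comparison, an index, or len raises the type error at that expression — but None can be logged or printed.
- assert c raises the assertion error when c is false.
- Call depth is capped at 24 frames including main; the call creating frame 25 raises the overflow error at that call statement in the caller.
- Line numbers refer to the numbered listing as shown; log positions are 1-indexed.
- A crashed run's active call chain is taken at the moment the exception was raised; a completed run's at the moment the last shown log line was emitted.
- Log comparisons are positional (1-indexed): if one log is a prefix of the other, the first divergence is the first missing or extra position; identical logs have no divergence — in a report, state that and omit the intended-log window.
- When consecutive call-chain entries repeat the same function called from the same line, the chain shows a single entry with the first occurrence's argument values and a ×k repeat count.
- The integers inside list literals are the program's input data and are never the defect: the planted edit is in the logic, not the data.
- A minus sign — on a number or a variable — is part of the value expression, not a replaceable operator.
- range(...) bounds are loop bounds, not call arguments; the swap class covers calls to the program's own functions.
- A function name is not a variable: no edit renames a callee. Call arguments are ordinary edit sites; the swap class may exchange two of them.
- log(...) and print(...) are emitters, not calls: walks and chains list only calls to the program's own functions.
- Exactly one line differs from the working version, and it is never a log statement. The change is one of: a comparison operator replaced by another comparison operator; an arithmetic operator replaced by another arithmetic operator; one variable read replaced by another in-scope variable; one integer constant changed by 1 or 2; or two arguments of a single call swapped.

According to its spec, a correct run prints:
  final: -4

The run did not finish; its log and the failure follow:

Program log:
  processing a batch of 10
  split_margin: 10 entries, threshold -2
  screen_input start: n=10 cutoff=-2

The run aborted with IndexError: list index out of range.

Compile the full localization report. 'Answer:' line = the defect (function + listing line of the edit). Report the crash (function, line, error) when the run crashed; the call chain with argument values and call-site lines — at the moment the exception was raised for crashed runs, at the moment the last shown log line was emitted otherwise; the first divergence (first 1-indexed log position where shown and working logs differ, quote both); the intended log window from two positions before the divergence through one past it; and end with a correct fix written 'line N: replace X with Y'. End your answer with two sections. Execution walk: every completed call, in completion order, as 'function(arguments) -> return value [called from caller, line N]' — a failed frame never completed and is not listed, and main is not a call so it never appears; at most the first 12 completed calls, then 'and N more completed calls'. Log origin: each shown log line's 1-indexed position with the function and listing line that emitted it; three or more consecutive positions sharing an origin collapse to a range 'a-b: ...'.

Answer: the defect is in screen_input at line 5.
Key fact: After 3 matching log lines the faulty run goes silent, while the working version continues with 'checkpoint: -4'.
Crash: split_margin, line 10, IndexError.
Call chain: main -> split_margin([-2, -1, 12, -2, 1, 7, 8, -3, 8, 7], -2) (called at line 17).
First divergence: position 4 (shown log ended at 3 lines; the working version continues: 'checkpoint: -4').
Intended log window:
  2: split_margin: 10 entries, threshold -2
  3: screen_input start: n=10 cutoff=-2
  4: checkpoint: -4
Execution walk:
  screen_input([-2, -1, 12, -2, 1, 7, 8, -3, 8, 7], -2) -> -2  [called from split_margin, line 9]
Log line origins:
  1 — main, line 16
  2 — split_margin, line 8
  3 — screen_input, line 2
A correct fix: line 5: replace `bound` with `count`.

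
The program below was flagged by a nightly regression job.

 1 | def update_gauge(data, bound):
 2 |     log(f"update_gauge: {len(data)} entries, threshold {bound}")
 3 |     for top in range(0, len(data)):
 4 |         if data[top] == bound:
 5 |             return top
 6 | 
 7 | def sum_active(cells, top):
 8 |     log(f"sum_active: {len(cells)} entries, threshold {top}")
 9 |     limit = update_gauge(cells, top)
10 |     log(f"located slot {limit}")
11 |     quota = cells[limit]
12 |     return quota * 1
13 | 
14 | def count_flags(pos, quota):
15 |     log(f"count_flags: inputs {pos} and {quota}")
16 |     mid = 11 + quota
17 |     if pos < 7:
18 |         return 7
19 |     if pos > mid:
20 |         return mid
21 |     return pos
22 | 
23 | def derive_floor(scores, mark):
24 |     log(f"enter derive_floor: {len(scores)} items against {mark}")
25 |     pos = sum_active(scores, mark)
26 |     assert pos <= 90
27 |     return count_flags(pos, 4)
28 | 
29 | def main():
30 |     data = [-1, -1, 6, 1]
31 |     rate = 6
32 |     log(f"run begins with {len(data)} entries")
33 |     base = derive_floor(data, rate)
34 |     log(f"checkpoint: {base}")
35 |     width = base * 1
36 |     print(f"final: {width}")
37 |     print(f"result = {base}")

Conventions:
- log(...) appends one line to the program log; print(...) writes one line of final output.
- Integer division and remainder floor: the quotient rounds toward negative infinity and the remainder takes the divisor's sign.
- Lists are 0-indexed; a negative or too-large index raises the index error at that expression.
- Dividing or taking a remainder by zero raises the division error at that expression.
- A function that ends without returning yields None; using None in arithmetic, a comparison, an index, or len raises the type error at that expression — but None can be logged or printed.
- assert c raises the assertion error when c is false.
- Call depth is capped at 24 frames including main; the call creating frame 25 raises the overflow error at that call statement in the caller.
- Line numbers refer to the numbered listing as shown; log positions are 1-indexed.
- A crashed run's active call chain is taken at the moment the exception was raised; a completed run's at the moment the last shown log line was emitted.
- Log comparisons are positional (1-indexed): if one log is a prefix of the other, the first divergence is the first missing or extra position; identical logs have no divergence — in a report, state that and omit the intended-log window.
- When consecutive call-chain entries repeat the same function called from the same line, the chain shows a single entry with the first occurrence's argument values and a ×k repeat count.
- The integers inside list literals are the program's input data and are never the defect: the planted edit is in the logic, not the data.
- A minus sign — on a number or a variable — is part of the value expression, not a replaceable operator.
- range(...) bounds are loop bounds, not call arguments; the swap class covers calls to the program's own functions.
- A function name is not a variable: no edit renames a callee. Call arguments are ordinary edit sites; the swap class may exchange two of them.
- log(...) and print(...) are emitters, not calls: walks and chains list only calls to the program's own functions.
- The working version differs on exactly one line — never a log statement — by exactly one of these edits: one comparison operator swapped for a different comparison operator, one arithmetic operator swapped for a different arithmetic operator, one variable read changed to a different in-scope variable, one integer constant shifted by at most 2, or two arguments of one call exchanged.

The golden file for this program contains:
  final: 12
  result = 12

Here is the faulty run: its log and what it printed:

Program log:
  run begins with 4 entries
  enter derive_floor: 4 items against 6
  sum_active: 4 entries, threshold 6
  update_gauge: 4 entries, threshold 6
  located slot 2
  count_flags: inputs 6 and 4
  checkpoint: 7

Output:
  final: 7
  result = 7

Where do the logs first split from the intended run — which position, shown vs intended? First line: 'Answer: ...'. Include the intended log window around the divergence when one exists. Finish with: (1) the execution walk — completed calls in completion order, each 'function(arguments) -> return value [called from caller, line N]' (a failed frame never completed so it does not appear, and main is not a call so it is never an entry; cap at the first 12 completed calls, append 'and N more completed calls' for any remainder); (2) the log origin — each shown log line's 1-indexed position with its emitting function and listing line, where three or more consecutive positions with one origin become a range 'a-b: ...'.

Answer: position 6 — shown 'count_flags: inputs 6 and 4', intended 'count_flags: inputs 12 and 4'.
Intended log window:
  4: update_gauge: 4 entries, threshold 6
  5: located slot 2
  6: count_flags: inputs 12 and 4
  7: checkpoint: 12
Execution walk:
  update_gauge([-1, -1, 6, 1], 6) -> 2  [called from sum_active, line 9]
  sum_active([-1, -1, 6, 1], 6) -> 6  [called from derive_floor, line 25]
  count_flags(6, 4) -> 7  [called from derive_floor, line 27]
  derive_floor([-1, -1, 6, 1], 6) -> 7  [called from main, line 33]
Log line origins:
  1: logged in main at line 32
  2: logged in derive_floor at line 24
  3: logged in sum_active at line 8
  4: logged in update_gauge at line 2
  5: logged in sum_active at line 10
  6: logged in count_flags at line 15
  7: logged in main at line 34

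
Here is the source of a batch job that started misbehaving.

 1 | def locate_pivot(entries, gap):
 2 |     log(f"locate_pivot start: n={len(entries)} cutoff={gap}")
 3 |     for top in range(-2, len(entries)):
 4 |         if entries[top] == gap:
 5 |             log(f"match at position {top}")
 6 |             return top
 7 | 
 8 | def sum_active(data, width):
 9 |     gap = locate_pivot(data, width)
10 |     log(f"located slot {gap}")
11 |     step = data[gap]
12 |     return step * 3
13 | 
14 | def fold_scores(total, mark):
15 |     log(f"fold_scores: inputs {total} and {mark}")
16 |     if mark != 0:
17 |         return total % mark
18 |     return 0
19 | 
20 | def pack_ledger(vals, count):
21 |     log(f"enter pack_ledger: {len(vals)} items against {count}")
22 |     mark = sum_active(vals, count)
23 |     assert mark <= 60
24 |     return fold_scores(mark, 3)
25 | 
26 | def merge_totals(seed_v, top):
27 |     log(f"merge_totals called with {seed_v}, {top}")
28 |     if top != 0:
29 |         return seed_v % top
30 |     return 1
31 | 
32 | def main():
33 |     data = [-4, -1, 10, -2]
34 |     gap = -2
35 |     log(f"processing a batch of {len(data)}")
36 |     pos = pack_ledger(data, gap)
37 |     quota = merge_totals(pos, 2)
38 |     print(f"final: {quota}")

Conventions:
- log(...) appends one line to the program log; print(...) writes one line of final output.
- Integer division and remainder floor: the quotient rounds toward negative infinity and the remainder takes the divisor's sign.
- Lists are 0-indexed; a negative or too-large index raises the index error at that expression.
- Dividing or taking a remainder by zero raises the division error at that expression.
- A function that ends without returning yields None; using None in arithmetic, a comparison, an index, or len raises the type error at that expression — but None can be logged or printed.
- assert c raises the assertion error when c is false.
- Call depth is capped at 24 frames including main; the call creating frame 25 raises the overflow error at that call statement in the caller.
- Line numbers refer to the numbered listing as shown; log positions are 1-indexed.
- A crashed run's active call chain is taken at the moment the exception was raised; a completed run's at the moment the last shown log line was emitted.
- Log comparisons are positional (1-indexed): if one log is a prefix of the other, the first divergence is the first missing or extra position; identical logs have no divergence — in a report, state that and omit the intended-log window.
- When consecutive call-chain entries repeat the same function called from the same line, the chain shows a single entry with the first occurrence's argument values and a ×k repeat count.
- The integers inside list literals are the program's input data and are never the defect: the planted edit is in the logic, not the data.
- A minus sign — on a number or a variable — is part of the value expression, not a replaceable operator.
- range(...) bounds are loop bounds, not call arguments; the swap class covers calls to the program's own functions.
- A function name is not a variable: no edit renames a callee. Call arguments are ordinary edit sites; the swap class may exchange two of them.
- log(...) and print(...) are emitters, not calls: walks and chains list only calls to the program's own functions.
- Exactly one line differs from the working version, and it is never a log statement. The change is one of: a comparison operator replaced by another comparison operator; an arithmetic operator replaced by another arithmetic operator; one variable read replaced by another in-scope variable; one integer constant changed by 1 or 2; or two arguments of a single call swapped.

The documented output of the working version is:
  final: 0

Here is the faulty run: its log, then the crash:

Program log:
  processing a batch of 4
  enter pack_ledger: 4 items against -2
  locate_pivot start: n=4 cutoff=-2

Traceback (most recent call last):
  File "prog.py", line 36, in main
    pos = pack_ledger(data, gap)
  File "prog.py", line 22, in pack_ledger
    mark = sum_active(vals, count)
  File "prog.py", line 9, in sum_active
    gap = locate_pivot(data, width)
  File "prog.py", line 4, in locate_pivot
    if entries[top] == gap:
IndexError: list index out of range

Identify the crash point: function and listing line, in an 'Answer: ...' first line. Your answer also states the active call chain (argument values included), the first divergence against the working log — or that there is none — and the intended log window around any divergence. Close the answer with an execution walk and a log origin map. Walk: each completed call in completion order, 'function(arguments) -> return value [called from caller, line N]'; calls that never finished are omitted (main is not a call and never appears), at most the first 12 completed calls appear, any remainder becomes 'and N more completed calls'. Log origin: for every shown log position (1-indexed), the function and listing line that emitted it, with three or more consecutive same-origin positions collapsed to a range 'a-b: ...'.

Answer: the error was raised in locate_pivot, line 4.
The tell: The log ends early — 3 lines, where the working version next logs 'match at position 3'.
Call chain: main -> pack_ledger([-4, -1, 10, -2], -2) (called at line 36) -> sum_active([-4, -1, 10, -2], -2) (called at line 22) -> locate_pivot([-4, -1, 10, -2], -2) (called at line 9).
First divergence: position 4 — after 3 matching lines the faulty run goes silent; intended next line 'match at position 3'.
Intended log window:
  2: enter pack_ledger: 4 items against -2
  3: locate_pivot start: n=4 cutoff=-2
  4: match at position 3
  5: located slot 3
Execution walk:
  (no call completed)
Origin of each log line:
  1: from main, line 35
  2: from pack_ledger, line 21
  3: from locate_pivot, line 2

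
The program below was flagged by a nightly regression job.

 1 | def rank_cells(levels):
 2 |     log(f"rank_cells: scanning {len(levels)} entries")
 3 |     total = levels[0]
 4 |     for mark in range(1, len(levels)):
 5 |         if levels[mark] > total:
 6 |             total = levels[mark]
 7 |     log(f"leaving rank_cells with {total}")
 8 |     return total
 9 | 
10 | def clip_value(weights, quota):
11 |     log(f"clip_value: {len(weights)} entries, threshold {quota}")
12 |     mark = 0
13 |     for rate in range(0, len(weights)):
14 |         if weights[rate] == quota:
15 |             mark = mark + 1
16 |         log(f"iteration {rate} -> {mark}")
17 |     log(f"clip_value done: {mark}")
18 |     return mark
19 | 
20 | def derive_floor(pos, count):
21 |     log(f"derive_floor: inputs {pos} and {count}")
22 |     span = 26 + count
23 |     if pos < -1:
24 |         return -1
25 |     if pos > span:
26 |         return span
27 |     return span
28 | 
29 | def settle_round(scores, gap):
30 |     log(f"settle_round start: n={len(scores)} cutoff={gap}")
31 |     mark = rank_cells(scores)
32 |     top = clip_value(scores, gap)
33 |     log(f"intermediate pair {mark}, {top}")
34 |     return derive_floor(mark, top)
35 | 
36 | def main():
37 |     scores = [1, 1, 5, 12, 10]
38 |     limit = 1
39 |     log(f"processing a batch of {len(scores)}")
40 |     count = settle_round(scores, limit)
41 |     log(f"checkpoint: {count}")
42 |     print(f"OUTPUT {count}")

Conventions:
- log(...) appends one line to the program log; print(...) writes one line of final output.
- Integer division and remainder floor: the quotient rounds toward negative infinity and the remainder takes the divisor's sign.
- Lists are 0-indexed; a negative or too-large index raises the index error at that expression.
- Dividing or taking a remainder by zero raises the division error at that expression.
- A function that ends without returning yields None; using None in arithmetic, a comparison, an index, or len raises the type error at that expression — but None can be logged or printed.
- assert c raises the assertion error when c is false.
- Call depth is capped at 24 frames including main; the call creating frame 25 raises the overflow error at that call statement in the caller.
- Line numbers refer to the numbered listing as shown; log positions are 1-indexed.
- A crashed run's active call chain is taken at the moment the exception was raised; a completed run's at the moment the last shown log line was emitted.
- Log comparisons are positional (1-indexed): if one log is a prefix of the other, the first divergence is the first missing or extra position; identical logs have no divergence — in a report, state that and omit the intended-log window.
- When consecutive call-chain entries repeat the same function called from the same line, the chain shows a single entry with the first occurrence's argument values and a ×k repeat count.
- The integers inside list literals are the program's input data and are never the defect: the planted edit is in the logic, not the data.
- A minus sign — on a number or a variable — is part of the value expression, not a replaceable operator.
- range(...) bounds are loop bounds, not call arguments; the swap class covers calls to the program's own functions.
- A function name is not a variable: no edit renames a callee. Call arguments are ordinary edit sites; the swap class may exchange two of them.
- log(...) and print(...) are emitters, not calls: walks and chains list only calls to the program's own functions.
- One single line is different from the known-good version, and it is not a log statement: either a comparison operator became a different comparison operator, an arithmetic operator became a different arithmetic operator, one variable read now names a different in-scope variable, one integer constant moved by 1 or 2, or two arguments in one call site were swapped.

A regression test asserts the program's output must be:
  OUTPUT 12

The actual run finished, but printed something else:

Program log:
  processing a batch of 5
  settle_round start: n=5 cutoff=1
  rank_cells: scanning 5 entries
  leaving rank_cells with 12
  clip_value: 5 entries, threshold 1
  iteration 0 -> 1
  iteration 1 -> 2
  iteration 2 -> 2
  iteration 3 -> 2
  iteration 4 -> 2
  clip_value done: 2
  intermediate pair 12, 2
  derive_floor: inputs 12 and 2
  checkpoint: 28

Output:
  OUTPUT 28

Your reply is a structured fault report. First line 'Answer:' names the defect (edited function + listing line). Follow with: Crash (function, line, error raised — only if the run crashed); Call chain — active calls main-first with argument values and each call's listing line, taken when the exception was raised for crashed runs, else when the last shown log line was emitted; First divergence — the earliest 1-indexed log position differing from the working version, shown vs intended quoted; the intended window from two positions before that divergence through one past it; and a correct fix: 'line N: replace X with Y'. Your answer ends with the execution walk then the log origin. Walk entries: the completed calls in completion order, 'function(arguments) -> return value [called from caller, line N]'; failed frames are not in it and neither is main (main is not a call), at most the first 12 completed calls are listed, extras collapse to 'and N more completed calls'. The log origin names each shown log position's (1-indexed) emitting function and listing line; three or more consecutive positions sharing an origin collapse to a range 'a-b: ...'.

Answer: the defect is in derive_floor at line 27.
Core observation: Log line 14 is where behavior first shows: 'checkpoint: 28' appears instead of 'checkpoint: 12'.
Call chain: main.
First divergence: position 14 — shown 'checkpoint: 28', intended 'checkpoint: 12'.
Intended log window:
  12: intermediate pair 12, 2
  13: derive_floor: inputs 12 and 2
  14: checkpoint: 12
Execution walk:
  rank_cells([1, 1, 5, 12, 10]) -> 12  [called from settle_round, line 31]
  clip_value([1, 1, 5, 12, 10], 1) -> 2  [called from settle_round, line 32]
  derive_floor(12, 2) -> 28  [called from settle_round, line 34]
  settle_round([1, 1, 5, 12, 10], 1) -> 28  [called from main, line 40]
Log origins:
  1 — main, line 39
  2 — settle_round, line 30
  3 — rank_cells, line 2
  4 — rank_cells, line 7
  5 — clip_value, line 11
  6-10 — clip_value, line 16
  11 — clip_value, line 17
  12 — settle_round, line 33
  13 — derive_floor, line 21
  14 — main, line 41
A correct fix: line 27: replace `span` with `pos`.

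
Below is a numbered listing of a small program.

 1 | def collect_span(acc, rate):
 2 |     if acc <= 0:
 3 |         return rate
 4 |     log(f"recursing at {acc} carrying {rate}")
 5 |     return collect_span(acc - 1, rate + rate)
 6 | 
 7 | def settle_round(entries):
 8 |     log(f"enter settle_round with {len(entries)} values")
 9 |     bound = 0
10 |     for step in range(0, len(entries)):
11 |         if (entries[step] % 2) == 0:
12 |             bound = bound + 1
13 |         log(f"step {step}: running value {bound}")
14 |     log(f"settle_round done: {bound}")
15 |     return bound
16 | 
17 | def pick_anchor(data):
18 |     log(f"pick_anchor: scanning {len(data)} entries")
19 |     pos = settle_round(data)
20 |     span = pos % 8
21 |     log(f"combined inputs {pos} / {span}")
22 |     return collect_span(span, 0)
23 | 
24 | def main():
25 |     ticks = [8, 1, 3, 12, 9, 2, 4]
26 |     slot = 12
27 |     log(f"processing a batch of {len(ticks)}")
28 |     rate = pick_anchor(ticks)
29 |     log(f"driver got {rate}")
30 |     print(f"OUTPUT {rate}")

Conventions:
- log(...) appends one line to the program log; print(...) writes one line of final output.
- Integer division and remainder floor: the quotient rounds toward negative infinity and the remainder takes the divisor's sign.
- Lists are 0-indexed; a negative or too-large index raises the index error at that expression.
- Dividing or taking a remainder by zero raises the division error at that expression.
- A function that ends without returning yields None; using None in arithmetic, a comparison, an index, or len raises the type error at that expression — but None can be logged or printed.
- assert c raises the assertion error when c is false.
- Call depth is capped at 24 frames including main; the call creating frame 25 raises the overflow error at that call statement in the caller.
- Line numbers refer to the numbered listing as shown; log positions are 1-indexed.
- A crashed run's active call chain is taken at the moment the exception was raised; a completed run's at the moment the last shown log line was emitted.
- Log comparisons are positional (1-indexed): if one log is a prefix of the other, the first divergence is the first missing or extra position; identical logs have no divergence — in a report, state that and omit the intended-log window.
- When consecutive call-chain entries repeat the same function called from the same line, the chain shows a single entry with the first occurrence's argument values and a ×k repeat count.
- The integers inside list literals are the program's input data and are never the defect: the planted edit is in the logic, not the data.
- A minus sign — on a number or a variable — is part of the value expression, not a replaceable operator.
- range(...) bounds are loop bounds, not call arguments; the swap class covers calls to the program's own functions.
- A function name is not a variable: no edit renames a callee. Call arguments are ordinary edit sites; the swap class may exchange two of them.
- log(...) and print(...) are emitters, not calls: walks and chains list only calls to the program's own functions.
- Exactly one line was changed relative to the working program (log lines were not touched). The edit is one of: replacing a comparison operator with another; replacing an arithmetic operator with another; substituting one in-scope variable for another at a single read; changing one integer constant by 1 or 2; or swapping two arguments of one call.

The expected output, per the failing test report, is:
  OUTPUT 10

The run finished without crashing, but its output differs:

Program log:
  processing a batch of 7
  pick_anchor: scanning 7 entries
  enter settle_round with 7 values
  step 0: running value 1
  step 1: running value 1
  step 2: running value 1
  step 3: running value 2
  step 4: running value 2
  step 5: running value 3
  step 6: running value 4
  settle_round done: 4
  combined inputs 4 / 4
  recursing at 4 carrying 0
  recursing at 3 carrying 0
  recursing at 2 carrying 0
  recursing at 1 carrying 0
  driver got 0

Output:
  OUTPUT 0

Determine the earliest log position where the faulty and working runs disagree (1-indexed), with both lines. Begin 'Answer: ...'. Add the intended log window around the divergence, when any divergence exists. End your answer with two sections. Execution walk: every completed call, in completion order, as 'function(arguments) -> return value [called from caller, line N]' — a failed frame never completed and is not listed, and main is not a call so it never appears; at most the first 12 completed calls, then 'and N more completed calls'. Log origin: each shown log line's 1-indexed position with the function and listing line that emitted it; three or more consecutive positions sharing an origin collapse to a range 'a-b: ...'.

Answer: position 14; shown 'recursing at 3 carrying 0' vs intended 'recursing at 3 carrying 4'.
Intended log window:
  12: combined inputs 4 / 4
  13: recursing at 4 carrying 0
  14: recursing at 3 carrying 4
  15: recursing at 2 carrying 7
Execution walk:
  settle_round([8, 1, 3, 12, 9, 2, 4]) -> 4  [called from pick_anchor, line 19]
  collect_span(0, 0) -> 0  [called from collect_span, line 5]
  collect_span(1, 0) -> 0  [called from collect_span, line 5]
  collect_span(2, 0) -> 0  [called from collect_span, line 5]
  collect_span(3, 0) -> 0  [called from collect_span, line 5]
  collect_span(4, 0) -> 0  [called from pick_anchor, line 22]
  pick_anchor([8, 1, 3, 12, 9, 2, 4]) -> 0  [called from main, line 28]
Origin of each log line:
  1: from main, line 27
  2: from pick_anchor, line 18
  3: from settle_round, line 8
  4-10: from settle_round, line 13
  11: from settle_round, line 14
  12: from pick_anchor, line 21
  13-16: from collect_span, line 4
  17: from main, line 29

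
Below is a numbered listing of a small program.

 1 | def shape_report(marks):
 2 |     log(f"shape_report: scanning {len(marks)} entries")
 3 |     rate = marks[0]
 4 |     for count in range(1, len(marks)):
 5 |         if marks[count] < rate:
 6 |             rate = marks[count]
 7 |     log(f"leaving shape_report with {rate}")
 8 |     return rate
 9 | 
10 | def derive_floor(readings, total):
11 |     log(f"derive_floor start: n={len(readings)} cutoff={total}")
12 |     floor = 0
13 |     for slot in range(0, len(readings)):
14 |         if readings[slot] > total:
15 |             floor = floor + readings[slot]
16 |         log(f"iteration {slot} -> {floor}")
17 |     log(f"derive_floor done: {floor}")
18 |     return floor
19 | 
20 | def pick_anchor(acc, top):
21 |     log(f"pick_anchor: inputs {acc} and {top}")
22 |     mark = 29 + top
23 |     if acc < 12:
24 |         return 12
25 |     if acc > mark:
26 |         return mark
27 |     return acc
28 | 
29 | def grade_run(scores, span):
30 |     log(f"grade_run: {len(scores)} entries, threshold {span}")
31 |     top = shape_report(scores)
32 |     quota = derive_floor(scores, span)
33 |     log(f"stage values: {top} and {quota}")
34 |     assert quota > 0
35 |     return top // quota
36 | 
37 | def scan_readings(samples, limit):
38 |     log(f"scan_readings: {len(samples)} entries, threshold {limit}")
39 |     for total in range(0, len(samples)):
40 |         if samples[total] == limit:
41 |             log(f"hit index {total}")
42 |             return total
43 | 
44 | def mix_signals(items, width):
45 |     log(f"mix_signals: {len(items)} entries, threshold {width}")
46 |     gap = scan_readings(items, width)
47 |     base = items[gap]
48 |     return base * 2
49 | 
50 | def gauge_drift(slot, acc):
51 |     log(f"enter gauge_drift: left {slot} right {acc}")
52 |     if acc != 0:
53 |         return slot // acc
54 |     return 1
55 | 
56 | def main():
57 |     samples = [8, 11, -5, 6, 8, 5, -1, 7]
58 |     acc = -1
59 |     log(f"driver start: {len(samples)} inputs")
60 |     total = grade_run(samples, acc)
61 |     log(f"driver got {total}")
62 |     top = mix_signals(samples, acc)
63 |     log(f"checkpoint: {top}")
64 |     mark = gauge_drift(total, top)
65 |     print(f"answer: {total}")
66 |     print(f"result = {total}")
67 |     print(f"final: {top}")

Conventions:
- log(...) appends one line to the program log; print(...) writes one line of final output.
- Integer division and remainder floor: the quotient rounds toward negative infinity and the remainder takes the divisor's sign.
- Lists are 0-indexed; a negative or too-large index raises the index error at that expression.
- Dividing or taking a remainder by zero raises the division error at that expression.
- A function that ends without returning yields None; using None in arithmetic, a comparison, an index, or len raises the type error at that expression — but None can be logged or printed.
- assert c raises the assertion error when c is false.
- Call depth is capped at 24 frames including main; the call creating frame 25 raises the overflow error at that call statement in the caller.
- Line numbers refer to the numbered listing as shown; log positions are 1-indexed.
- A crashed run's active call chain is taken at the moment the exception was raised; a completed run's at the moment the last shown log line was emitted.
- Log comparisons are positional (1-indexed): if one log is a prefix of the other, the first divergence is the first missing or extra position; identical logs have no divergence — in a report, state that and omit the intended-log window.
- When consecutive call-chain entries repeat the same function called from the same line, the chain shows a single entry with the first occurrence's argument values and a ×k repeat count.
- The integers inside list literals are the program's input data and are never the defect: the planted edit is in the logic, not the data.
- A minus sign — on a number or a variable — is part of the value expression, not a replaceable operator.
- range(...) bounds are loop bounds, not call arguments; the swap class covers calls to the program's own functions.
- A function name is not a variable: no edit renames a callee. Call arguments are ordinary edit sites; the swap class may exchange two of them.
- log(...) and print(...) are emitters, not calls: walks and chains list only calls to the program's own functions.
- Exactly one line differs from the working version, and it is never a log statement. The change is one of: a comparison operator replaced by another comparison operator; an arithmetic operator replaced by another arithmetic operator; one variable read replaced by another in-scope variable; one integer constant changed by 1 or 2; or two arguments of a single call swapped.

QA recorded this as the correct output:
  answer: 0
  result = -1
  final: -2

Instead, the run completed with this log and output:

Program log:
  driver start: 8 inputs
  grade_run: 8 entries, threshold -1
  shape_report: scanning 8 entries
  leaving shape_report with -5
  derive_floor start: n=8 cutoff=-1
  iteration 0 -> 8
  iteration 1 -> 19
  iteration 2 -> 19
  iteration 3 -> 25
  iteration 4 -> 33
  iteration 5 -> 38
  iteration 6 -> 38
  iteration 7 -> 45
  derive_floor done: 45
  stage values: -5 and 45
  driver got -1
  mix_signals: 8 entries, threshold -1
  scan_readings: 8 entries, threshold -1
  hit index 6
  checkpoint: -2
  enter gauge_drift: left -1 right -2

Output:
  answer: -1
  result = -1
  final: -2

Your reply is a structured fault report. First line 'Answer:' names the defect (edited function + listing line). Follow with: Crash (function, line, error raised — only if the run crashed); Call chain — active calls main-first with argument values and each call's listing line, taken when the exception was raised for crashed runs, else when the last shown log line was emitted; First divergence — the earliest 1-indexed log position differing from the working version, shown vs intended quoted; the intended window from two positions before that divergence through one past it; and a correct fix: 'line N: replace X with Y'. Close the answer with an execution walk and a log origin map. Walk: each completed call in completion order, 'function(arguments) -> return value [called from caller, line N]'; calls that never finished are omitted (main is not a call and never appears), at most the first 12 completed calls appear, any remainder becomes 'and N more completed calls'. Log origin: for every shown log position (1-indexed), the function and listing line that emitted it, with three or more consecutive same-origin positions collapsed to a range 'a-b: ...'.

Answer: the defect is in main at line 65.
Key fact: Log streams are identical — the defect surfaces only in the printed output.
Call chain: main -> gauge_drift(-1, -2) (called at line 64).
First divergence: there is none — every log position agrees.
Execution walk:
  shape_report([8, 11, -5, 6, 8, 5, -1, 7]) -> -5  [called from grade_run, line 31]
  derive_floor([8, 11, -5, 6, 8, 5, -1, 7], -1) -> 45  [called from grade_run, line 32]
  grade_run([8, 11, -5, 6, 8, 5, -1, 7], -1) -> -1  [called from main, line 60]
  scan_readings([8, 11, -5, 6, 8, 5, -1, 7], -1) -> 6  [called from mix_signals, line 46]
  mix_signals([8, 11, -5, 6, 8, 5, -1, 7], -1) -> -2  [called from main, line 62]
  gauge_drift(-1, -2) -> 0  [called from main, line 64]
Log origin:
  1: logged in main at line 59
  2: logged in grade_run at line 30
  3: logged in shape_report at line 2
  4: logged in shape_report at line 7
  5: logged in derive_floor at line 11
  6-13: logged in derive_floor at line 16
  14: logged in derive_floor at line 17
  15: logged in grade_run at line 33
  16: logged in main at line 61
  17: logged in mix_signals at line 45
  18: logged in scan_readings at line 38
  19: logged in scan_readings at line 41
  20: logged in main at line 63
  21: logged in gauge_drift at line 51
A correct fix: line 65: replace `total` with `mark`.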